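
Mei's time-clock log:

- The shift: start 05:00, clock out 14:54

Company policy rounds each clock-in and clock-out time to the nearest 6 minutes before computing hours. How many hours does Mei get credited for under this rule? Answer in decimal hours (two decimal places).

The shift: in 05:00→05:00, out 14:54→14:54; 9 h 54 min

9.90 hours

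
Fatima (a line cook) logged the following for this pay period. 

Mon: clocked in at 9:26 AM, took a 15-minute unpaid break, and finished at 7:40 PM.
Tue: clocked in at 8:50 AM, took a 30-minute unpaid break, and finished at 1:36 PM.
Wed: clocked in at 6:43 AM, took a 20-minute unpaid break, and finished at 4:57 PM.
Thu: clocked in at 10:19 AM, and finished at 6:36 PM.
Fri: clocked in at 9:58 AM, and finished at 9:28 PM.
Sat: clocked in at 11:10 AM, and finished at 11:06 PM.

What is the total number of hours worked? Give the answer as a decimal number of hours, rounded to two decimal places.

55.87 hours

Mon: 9:26 AM–7:40 PM = 10 h 14 min; less 15 min break → 9 h 59 min
Tue: 8:50 AM–1:36 PM = 4 h 46 min; less 30 min break → 4 h 16 min
Wed: 6:43 AM–4:57 PM = 10 h 14 min; less 20 min break → 9 h 54 min
Thu: 10:19 AM–6:36 PM = 8 h 17 min
Fri: 9:58 AM–9:28 PM = 11 h 30 min
Sat: 11:10 AM–11:06 PM = 11 h 56 min
Total: 9 h 59 min + 4 h 16 min + 9 h 54 min + 8 h 17 min + 11 h 30 min + 11 h 56 min = 55 h 52 min.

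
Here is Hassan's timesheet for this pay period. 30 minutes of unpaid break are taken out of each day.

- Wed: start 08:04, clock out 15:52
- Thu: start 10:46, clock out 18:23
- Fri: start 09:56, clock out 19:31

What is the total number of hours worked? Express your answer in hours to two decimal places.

23.50 hours

Wed: 08:04–15:52 = 7 h 48 min; less 30 min break → 7 h 18 min
Thu: 10:46–18:23 = 7 h 37 min; less 30 min break → 7 h 7 min
Fri: 09:56–19:31 = 9 h 35 min; less 30 min break → 9 h 5 min
Total: 7 h 18 min + 7 h 7 min + 9 h 5 min = 23 h 30 min.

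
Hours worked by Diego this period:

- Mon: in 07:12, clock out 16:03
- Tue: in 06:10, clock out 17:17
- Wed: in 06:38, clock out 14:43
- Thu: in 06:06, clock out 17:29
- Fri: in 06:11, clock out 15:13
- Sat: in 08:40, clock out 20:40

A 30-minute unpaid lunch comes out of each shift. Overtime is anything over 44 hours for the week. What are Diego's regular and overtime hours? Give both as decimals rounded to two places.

Regular 44.00 hours, overtime 13.47 hours

Mon: 07:12–16:03 = 8 h 51 min; less 30 min break → 8 h 21 min
Tue: 06:10–17:17 = 11 h 7 min; less 30 min break → 10 h 37 min
Wed: 06:38–14:43 = 8 h 5 min; less 30 min break → 7 h 35 min
Thu: 06:06–17:29 = 11 h 23 min; less 30 min break → 10 h 53 min
Fri: 06:11–15:13 = 9 h 2 min; less 30 min break → 8 h 32 min
Sat: 08:40–20:40 = 12 h 0 min; less 30 min break → 11 h 30 min
Total worked: 57 h 28 min = 57.47 h.
Threshold 44 h → overtime 13 h 28 min, regular 44 h 0 min.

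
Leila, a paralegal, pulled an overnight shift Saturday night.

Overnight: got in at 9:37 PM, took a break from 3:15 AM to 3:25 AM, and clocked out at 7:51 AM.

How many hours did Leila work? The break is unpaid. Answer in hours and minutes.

Overnight: 9:37 PM → midnight = 2 h 23 min; midnight → 7:51 AM = 7 h 51 min; span 10 h 14 min; less 10 min break → 10 h 4 min

10 h 4 min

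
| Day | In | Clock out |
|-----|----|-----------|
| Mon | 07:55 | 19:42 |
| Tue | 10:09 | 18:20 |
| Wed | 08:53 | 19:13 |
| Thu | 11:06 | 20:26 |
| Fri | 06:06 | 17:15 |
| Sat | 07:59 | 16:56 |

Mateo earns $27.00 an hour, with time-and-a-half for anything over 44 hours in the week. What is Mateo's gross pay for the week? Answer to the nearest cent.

$1825.20

Mon: 07:55–19:42 = 11 h 47 min
Tue: 10:09–18:20 = 8 h 11 min
Wed: 08:53–19:13 = 10 h 20 min
Thu: 11:06–20:26 = 9 h 20 min
Fri: 06:06–17:15 = 11 h 9 min
Sat: 07:59–16:56 = 8 h 57 min
Total worked: 59 h 44 min = 3584 min.
Regular 44 h 0 min = 2640 min at $27.00/h; overtime 15 h 44 min = 944 min at $40.50/h.
Pay = (2640 × $27.00 + 944 × $40.50) ÷ 60 = $1825.20.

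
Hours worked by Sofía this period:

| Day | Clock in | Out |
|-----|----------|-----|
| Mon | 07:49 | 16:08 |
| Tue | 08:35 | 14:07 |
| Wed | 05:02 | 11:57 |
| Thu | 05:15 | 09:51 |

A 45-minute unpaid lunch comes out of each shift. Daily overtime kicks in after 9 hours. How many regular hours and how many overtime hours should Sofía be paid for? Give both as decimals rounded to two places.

Regular 22.37 hours, overtime 0.00 hours

Mon: 07:49–16:08 = 8 h 19 min; less 45 min break → 7 h 34 min
Tue: 08:35–14:07 = 5 h 32 min; less 45 min break → 4 h 47 min
Wed: 05:02–11:57 = 6 h 55 min; less 45 min break → 6 h 10 min
Thu: 05:15–09:51 = 4 h 36 min; less 45 min break → 3 h 51 min
Mon reg 7 h 34 min / OT 0 h 0 min; Tue reg 4 h 47 min / OT 0 h 0 min; Wed reg 6 h 10 min / OT 0 h 0 min; Thu reg 3 h 51 min / OT 0 h 0 min.
Totals: regular 22 h 22 min, overtime 0 h 0 min.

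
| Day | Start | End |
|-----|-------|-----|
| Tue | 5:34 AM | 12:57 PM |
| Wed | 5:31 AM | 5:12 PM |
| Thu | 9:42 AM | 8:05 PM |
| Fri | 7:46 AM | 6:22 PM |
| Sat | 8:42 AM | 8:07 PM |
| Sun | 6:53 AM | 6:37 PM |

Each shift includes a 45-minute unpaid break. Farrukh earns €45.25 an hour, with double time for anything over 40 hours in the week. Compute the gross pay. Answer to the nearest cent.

Tue: 5:34 AM–12:57 PM = 7 h 23 min; less 45 min break → 6 h 38 min
Wed: 5:31 AM–5:12 PM = 11 h 41 min; less 45 min break → 10 h 56 min
Thu: 9:42 AM–8:05 PM = 10 h 23 min; less 45 min break → 9 h 38 min
Fri: 7:46 AM–6:22 PM = 10 h 36 min; less 45 min break → 9 h 51 min
Sat: 8:42 AM–8:07 PM = 11 h 25 min; less 45 min break → 10 h 40 min
Sun: 6:53 AM–6:37 PM = 11 h 44 min; less 45 min break → 10 h 59 min
Total worked: 58 h 42 min = 3522 min.
Regular 40 h 0 min = 2400 min at €45.25/h; overtime 18 h 42 min = 1122 min at €90.50/h.
Pay = (2400 × €45.25 + 1122 × €90.50) ÷ 60 = €3502.35.

€3502.35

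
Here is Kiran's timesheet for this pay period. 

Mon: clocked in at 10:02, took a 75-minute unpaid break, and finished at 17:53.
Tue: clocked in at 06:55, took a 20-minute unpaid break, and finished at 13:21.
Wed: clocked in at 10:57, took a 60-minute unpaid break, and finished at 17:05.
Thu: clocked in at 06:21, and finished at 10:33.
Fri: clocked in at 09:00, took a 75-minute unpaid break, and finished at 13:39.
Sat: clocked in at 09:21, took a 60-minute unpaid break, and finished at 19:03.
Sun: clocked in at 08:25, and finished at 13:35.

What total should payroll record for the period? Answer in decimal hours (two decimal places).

Mon: 10:02–17:53 = 7 h 51 min; less 75 min break → 6 h 36 min
Tue: 06:55–13:21 = 6 h 26 min; less 20 min break → 6 h 6 min
Wed: 10:57–17:05 = 6 h 8 min; less 60 min break → 5 h 8 min
Thu: 06:21–10:33 = 4 h 12 min
Fri: 09:00–13:39 = 4 h 39 min; less 75 min break → 3 h 24 min
Sat: 09:21–19:03 = 9 h 42 min; less 60 min break → 8 h 42 min
Sun: 08:25–13:35 = 5 h 10 min
Total: 6 h 36 min + 6 h 6 min + 5 h 8 min + 4 h 12 min + 3 h 24 min + 8 h 42 min + 5 h 10 min = 39 h 18 min.

39.30 hours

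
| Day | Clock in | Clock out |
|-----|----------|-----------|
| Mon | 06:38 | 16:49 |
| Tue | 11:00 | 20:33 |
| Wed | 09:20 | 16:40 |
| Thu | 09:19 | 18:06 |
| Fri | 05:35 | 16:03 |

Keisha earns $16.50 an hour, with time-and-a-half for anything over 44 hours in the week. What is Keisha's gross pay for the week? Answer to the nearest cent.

Mon: 06:38–16:49 = 10 h 11 min
Tue: 11:00–20:33 = 9 h 33 min
Wed: 09:20–16:40 = 7 h 20 min
Thu: 09:19–18:06 = 8 h 47 min
Fri: 05:35–16:03 = 10 h 28 min
Total worked: 46 h 19 min = 2779 min.
Regular 44 h 0 min = 2640 min at $16.50/h; overtime 2 h 19 min = 139 min at $24.75/h.
Pay = (2640 × $16.50 + 139 × $24.75) ÷ 60 = $783.34.

$783.34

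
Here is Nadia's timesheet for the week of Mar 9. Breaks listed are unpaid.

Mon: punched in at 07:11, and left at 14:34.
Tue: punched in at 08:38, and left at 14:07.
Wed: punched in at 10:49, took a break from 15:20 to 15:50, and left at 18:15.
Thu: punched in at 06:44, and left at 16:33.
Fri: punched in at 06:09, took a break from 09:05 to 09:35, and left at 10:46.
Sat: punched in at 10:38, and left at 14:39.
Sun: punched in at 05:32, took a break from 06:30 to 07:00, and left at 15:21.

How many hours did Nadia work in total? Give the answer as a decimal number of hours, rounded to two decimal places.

Mon: 07:11–14:34 = 7 h 23 min
Tue: 08:38–14:07 = 5 h 29 min
Wed: 10:49–18:15 = 7 h 26 min; less 30 min break → 6 h 56 min
Thu: 06:44–16:33 = 9 h 49 min
Fri: 06:09–10:46 = 4 h 37 min; less 30 min break → 4 h 7 min
Sat: 10:38–14:39 = 4 h 1 min
Sun: 05:32–15:21 = 9 h 49 min; less 30 min break → 9 h 19 min
Total: 7 h 23 min + 5 h 29 min + 6 h 56 min + 9 h 49 min + 4 h 7 min + 4 h 1 min + 9 h 19 min = 47 h 4 min.

47.07 hours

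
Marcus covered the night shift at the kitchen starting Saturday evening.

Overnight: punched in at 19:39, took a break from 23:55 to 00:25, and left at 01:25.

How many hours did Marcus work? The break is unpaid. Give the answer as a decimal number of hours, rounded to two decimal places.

5.27 hours

Overnight: 19:39 → midnight = 4 h 21 min; midnight → 01:25 = 1 h 25 min; span 5 h 46 min; less 30 min break → 5 h 16 min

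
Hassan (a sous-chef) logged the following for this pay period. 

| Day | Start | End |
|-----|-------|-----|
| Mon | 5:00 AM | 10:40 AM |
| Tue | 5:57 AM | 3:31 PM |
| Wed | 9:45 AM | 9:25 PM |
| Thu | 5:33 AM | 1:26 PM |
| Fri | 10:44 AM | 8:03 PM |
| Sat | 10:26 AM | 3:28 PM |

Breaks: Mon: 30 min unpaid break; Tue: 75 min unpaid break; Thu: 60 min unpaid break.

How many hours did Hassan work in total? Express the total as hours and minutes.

46 h 23 min

Mon: 5:00 AM–10:40 AM = 5 h 40 min; less 30 min break → 5 h 10 min
Tue: 5:57 AM–3:31 PM = 9 h 34 min; less 75 min break → 8 h 19 min
Wed: 9:45 AM–9:25 PM = 11 h 40 min
Thu: 5:33 AM–1:26 PM = 7 h 53 min; less 60 min break → 6 h 53 min
Fri: 10:44 AM–8:03 PM = 9 h 19 min
Sat: 10:26 AM–3:28 PM = 5 h 2 min
Total: 5 h 10 min + 8 h 19 min + 11 h 40 min + 6 h 53 min + 9 h 19 min + 5 h 2 min = 46 h 23 min.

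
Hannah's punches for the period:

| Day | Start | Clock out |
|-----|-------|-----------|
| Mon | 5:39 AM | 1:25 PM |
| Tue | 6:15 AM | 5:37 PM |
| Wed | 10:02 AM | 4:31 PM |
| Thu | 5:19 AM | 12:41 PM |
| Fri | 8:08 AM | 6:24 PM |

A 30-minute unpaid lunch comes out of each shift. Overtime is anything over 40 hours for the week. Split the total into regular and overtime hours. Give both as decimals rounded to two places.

Regular 40.00 hours, overtime 0.75 hours

Mon: 5:39 AM–1:25 PM = 7 h 46 min; less 30 min break → 7 h 16 min
Tue: 6:15 AM–5:37 PM = 11 h 22 min; less 30 min break → 10 h 52 min
Wed: 10:02 AM–4:31 PM = 6 h 29 min; less 30 min break → 5 h 59 min
Thu: 5:19 AM–12:41 PM = 7 h 22 min; less 30 min break → 6 h 52 min
Fri: 8:08 AM–6:24 PM = 10 h 16 min; less 30 min break → 9 h 46 min
Total worked: 40 h 45 min = 40.75 h.
Threshold 40 h → overtime 0 h 45 min, regular 40 h 0 min.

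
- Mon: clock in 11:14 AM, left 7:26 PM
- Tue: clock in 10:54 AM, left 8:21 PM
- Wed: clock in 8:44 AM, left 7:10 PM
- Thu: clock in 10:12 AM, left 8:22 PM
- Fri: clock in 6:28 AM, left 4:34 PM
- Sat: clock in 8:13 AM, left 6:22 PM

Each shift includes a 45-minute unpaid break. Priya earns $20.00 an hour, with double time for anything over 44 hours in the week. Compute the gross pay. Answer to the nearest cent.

$1280.00

Mon: 11:14 AM–7:26 PM = 8 h 12 min; less 45 min break → 7 h 27 min
Tue: 10:54 AM–8:21 PM = 9 h 27 min; less 45 min break → 8 h 42 min
Wed: 8:44 AM–7:10 PM = 10 h 26 min; less 45 min break → 9 h 41 min
Thu: 10:12 AM–8:22 PM = 10 h 10 min; less 45 min break → 9 h 25 min
Fri: 6:28 AM–4:34 PM = 10 h 6 min; less 45 min break → 9 h 21 min
Sat: 8:13 AM–6:22 PM = 10 h 9 min; less 45 min break → 9 h 24 min
Total worked: 54 h 0 min = 3240 min.
Regular 44 h 0 min = 2640 min at $20.00/h; overtime 10 h 0 min = 600 min at $40.00/h.
Pay = (2640 × $20.00 + 600 × $40.00) ÷ 60 = $1280.00.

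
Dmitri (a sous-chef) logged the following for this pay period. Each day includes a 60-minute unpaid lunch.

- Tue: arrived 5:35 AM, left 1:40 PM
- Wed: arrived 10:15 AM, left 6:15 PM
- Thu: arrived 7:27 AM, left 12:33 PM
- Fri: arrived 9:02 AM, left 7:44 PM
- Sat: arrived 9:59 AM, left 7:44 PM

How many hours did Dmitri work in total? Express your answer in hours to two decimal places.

Tue: 5:35 AM–1:40 PM = 8 h 5 min; less 60 min break → 7 h 5 min
Wed: 10:15 AM–6:15 PM = 8 h 0 min; less 60 min break → 7 h 0 min
Thu: 7:27 AM–12:33 PM = 5 h 6 min; less 60 min break → 4 h 6 min
Fri: 9:02 AM–7:44 PM = 10 h 42 min; less 60 min break → 9 h 42 min
Sat: 9:59 AM–7:44 PM = 9 h 45 min; less 60 min break → 8 h 45 min
Total: 7 h 5 min + 7 h 0 min + 4 h 6 min + 9 h 42 min + 8 h 45 min = 36 h 38 min.

36.63 hours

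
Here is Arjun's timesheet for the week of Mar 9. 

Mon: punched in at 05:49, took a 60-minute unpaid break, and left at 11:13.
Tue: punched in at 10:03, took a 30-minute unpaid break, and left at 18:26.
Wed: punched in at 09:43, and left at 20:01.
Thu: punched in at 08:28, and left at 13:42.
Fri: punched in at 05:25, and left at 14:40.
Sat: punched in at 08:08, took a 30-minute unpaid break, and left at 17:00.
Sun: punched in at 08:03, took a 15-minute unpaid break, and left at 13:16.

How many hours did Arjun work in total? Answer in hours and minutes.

50 h 24 min

Mon: 05:49–11:13 = 5 h 24 min; less 60 min break → 4 h 24 min
Tue: 10:03–18:26 = 8 h 23 min; less 30 min break → 7 h 53 min
Wed: 09:43–20:01 = 10 h 18 min
Thu: 08:28–13:42 = 5 h 14 min
Fri: 05:25–14:40 = 9 h 15 min
Sat: 08:08–17:00 = 8 h 52 min; less 30 min break → 8 h 22 min
Sun: 08:03–13:16 = 5 h 13 min; less 15 min break → 4 h 58 min
Total: 4 h 24 min + 7 h 53 min + 10 h 18 min + 5 h 14 min + 9 h 15 min + 8 h 22 min + 4 h 58 min = 50 h 24 min.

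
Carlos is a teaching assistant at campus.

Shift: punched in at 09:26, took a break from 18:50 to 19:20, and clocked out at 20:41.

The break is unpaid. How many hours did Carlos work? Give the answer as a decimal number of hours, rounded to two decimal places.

10.75 hours

Shift: 09:26–20:41 = 11 h 15 min; less 30 min break → 10 h 45 min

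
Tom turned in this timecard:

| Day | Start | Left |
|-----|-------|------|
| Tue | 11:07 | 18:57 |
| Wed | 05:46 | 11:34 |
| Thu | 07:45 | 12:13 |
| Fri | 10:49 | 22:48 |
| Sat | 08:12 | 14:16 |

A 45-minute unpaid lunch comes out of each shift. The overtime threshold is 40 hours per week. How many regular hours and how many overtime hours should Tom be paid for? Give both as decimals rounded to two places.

Regular 32.40 hours, overtime 0.00 hours

Tue: 11:07–18:57 = 7 h 50 min; less 45 min break → 7 h 5 min
Wed: 05:46–11:34 = 5 h 48 min; less 45 min break → 5 h 3 min
Thu: 07:45–12:13 = 4 h 28 min; less 45 min break → 3 h 43 min
Fri: 10:49–22:48 = 11 h 59 min; less 45 min break → 11 h 14 min
Sat: 08:12–14:16 = 6 h 4 min; less 45 min break → 5 h 19 min
Total worked: 32 h 24 min = 32.40 h.
Threshold 40 h → overtime 0 h 0 min, regular 32 h 24 min.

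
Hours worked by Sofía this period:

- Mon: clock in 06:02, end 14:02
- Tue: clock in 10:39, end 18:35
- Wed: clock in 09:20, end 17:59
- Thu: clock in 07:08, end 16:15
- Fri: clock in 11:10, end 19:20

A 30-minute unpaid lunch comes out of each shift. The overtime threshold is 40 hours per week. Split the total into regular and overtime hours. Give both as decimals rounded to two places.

Mon: 06:02–14:02 = 8 h 0 min; less 30 min break → 7 h 30 min
Tue: 10:39–18:35 = 7 h 56 min; less 30 min break → 7 h 26 min
Wed: 09:20–17:59 = 8 h 39 min; less 30 min break → 8 h 9 min
Thu: 07:08–16:15 = 9 h 7 min; less 30 min break → 8 h 37 min
Fri: 11:10–19:20 = 8 h 10 min; less 30 min break → 7 h 40 min
Total worked: 39 h 22 min = 39.37 h.
Threshold 40 h → overtime 0 h 0 min, regular 39 h 22 min.

Regular 39.37 hours, overtime 0.00 hours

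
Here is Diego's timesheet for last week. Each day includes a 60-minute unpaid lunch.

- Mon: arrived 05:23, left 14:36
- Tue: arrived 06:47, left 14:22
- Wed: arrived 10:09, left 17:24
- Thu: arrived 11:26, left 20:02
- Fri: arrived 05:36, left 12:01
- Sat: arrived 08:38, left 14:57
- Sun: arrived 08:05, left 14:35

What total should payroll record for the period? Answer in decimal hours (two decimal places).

Mon: 05:23–14:36 = 9 h 13 min; less 60 min break → 8 h 13 min
Tue: 06:47–14:22 = 7 h 35 min; less 60 min break → 6 h 35 min
Wed: 10:09–17:24 = 7 h 15 min; less 60 min break → 6 h 15 min
Thu: 11:26–20:02 = 8 h 36 min; less 60 min break → 7 h 36 min
Fri: 05:36–12:01 = 6 h 25 min; less 60 min break → 5 h 25 min
Sat: 08:38–14:57 = 6 h 19 min; less 60 min break → 5 h 19 min
Sun: 08:05–14:35 = 6 h 30 min; less 60 min break → 5 h 30 min
Total: 8 h 13 min + 6 h 35 min + 6 h 15 min + 7 h 36 min + 5 h 25 min + 5 h 19 min + 5 h 30 min = 44 h 53 min.

44.88 hours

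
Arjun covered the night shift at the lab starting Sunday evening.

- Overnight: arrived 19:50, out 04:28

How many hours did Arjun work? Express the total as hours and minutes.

8 h 38 min

Overnight: 19:50 → midnight = 4 h 10 min; midnight → 04:28 = 4 h 28 min; span 8 h 38 min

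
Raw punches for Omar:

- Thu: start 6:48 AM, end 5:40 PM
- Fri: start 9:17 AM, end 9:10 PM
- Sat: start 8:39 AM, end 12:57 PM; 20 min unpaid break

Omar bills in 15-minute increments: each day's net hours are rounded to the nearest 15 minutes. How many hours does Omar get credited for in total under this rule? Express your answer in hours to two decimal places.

26.75 hours

Thu: 6:48 AM–5:40 PM = 10 h 52 min → rounds to 10 h 45 min
Fri: 9:17 AM–9:10 PM = 11 h 53 min → rounds to 12 h 0 min
Sat: 8:39 AM–12:57 PM = 4 h 18 min − 20 min = 3 h 58 min → rounds to 4 h 0 min
Total credited: 26 h 45 min.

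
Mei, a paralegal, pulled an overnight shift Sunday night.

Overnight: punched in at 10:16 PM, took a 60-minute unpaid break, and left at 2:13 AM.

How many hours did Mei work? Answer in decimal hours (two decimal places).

Overnight: 10:16 PM → midnight = 1 h 44 min; midnight → 2:13 AM = 2 h 13 min; span 3 h 57 min; less 60 min break → 2 h 57 min

2.95 hours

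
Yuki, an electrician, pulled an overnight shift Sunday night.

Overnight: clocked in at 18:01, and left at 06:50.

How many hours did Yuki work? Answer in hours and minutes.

12 h 49 min

Overnight: 18:01 → midnight = 5 h 59 min; midnight → 06:50 = 6 h 50 min; span 12 h 49 min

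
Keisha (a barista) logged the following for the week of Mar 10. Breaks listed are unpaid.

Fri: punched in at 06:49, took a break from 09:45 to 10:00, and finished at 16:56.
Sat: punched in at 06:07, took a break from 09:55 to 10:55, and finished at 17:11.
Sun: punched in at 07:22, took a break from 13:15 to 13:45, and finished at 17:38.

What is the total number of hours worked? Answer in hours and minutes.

29 h 42 min

Fri: 06:49–16:56 = 10 h 7 min; less 15 min break → 9 h 52 min
Sat: 06:07–17:11 = 11 h 4 min; less 60 min break → 10 h 4 min
Sun: 07:22–17:38 = 10 h 16 min; less 30 min break → 9 h 46 min
Total: 9 h 52 min + 10 h 4 min + 9 h 46 min = 29 h 42 min.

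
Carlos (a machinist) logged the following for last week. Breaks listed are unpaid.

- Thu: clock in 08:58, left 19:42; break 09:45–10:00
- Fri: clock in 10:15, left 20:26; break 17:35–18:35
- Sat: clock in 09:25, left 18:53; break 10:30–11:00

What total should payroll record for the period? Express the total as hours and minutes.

Thu: 08:58–19:42 = 10 h 44 min; less 15 min break → 10 h 29 min
Fri: 10:15–20:26 = 10 h 11 min; less 60 min break → 9 h 11 min
Sat: 09:25–18:53 = 9 h 28 min; less 30 min break → 8 h 58 min
Total: 10 h 29 min + 9 h 11 min + 8 h 58 min = 28 h 38 min.

28 h 38 min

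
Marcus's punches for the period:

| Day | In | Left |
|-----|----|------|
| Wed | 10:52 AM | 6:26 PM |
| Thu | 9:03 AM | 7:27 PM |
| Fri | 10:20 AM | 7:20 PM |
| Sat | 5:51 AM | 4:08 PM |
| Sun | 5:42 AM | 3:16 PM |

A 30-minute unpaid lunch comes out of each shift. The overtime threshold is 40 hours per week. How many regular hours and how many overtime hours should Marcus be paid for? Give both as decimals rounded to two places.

Wed: 10:52 AM–6:26 PM = 7 h 34 min; less 30 min break → 7 h 4 min
Thu: 9:03 AM–7:27 PM = 10 h 24 min; less 30 min break → 9 h 54 min
Fri: 10:20 AM–7:20 PM = 9 h 0 min; less 30 min break → 8 h 30 min
Sat: 5:51 AM–4:08 PM = 10 h 17 min; less 30 min break → 9 h 47 min
Sun: 5:42 AM–3:16 PM = 9 h 34 min; less 30 min break → 9 h 4 min
Total worked: 44 h 19 min = 44.32 h.
Threshold 40 h → overtime 4 h 19 min, regular 40 h 0 min.

Regular 40.00 hours, overtime 4.32 hours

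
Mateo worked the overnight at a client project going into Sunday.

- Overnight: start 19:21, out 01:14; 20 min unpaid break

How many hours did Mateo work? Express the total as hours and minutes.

Overnight: 19:21 → midnight = 4 h 39 min; midnight → 01:14 = 1 h 14 min; span 5 h 53 min; less 20 min break → 5 h 33 min

5 h 33 min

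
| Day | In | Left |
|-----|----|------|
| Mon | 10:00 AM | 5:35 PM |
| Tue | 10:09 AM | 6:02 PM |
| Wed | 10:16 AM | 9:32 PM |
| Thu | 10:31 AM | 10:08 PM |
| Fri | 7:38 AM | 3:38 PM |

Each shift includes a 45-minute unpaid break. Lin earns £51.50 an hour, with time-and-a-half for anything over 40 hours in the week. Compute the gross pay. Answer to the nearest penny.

Mon: 10:00 AM–5:35 PM = 7 h 35 min; less 45 min break → 6 h 50 min
Tue: 10:09 AM–6:02 PM = 7 h 53 min; less 45 min break → 7 h 8 min
Wed: 10:16 AM–9:32 PM = 11 h 16 min; less 45 min break → 10 h 31 min
Thu: 10:31 AM–10:08 PM = 11 h 37 min; less 45 min break → 10 h 52 min
Fri: 7:38 AM–3:38 PM = 8 h 0 min; less 45 min break → 7 h 15 min
Total worked: 42 h 36 min = 2556 min.
Regular 40 h 0 min = 2400 min at £51.50/h; overtime 2 h 36 min = 156 min at £77.25/h.
Pay = (2400 × £51.50 + 156 × £77.25) ÷ 60 = £2260.85.

£2260.85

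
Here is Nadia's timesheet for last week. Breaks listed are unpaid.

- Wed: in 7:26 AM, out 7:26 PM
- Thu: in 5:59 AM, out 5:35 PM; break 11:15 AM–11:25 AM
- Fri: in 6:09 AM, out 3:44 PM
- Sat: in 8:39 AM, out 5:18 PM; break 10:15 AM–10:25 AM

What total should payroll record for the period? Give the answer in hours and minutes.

Wed: 7:26 AM–7:26 PM = 12 h 0 min
Thu: 5:59 AM–5:35 PM = 11 h 36 min; less 10 min break → 11 h 26 min
Fri: 6:09 AM–3:44 PM = 9 h 35 min
Sat: 8:39 AM–5:18 PM = 8 h 39 min; less 10 min break → 8 h 29 min
Total: 12 h 0 min + 11 h 26 min + 9 h 35 min + 8 h 29 min = 41 h 30 min.

41 h 30 min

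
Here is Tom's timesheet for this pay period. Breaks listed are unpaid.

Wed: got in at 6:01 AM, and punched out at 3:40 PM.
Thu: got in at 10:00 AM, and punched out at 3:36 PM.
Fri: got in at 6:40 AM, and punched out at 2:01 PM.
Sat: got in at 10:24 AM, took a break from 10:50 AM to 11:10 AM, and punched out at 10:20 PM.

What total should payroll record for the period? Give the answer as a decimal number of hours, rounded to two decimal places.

34.20 hours

Wed: 6:01 AM–3:40 PM = 9 h 39 min
Thu: 10:00 AM–3:36 PM = 5 h 36 min
Fri: 6:40 AM–2:01 PM = 7 h 21 min
Sat: 10:24 AM–10:20 PM = 11 h 56 min; less 20 min break → 11 h 36 min
Total: 9 h 39 min + 5 h 36 min + 7 h 21 min + 11 h 36 min = 34 h 12 min.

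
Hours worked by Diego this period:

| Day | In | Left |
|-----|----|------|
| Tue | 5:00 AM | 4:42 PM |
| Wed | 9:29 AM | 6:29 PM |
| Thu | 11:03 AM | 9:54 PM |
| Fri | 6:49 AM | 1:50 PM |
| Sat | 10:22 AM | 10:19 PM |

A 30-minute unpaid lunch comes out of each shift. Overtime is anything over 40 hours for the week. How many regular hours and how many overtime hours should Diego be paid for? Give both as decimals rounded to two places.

Tue: 5:00 AM–4:42 PM = 11 h 42 min; less 30 min break → 11 h 12 min
Wed: 9:29 AM–6:29 PM = 9 h 0 min; less 30 min break → 8 h 30 min
Thu: 11:03 AM–9:54 PM = 10 h 51 min; less 30 min break → 10 h 21 min
Fri: 6:49 AM–1:50 PM = 7 h 1 min; less 30 min break → 6 h 31 min
Sat: 10:22 AM–10:19 PM = 11 h 57 min; less 30 min break → 11 h 27 min
Total worked: 48 h 1 min = 48.02 h.
Threshold 40 h → overtime 8 h 1 min, regular 40 h 0 min.

Regular 40.00 hours, overtime 8.02 hours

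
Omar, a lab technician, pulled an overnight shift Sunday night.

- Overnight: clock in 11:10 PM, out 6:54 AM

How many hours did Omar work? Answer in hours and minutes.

Overnight: 11:10 PM → midnight = 0 h 50 min; midnight → 6:54 AM = 6 h 54 min; span 7 h 44 min

7 h 44 min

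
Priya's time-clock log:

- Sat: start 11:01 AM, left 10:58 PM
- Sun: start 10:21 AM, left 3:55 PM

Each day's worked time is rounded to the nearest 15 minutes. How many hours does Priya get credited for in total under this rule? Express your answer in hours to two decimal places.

Sat: 11:01 AM–10:58 PM = 11 h 57 min → rounds to 12 h 0 min
Sun: 10:21 AM–3:55 PM = 5 h 34 min → rounds to 5 h 30 min
Total credited: 17 h 30 min.

17.50 hours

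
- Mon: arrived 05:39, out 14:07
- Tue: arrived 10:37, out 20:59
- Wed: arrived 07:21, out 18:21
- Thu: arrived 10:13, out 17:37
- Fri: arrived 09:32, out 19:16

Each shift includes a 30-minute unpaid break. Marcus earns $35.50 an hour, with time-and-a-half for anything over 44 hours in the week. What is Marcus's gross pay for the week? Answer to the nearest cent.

$1586.85

Mon: 05:39–14:07 = 8 h 28 min; less 30 min break → 7 h 58 min
Tue: 10:37–20:59 = 10 h 22 min; less 30 min break → 9 h 52 min
Wed: 07:21–18:21 = 11 h 0 min; less 30 min break → 10 h 30 min
Thu: 10:13–17:37 = 7 h 24 min; less 30 min break → 6 h 54 min
Fri: 09:32–19:16 = 9 h 44 min; less 30 min break → 9 h 14 min
Total worked: 44 h 28 min = 2668 min.
Regular 44 h 0 min = 2640 min at $35.50/h; overtime 0 h 28 min = 28 min at $53.25/h.
Pay = (2640 × $35.50 + 28 × $53.25) ÷ 60 = $1586.85.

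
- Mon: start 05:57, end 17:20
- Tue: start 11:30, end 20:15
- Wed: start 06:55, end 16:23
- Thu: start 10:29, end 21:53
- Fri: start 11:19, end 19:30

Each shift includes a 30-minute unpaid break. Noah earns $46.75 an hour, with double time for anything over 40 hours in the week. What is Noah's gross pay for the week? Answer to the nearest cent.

$2494.89

Mon: 05:57–17:20 = 11 h 23 min; less 30 min break → 10 h 53 min
Tue: 11:30–20:15 = 8 h 45 min; less 30 min break → 8 h 15 min
Wed: 06:55–16:23 = 9 h 28 min; less 30 min break → 8 h 58 min
Thu: 10:29–21:53 = 11 h 24 min; less 30 min break → 10 h 54 min
Fri: 11:19–19:30 = 8 h 11 min; less 30 min break → 7 h 41 min
Total worked: 46 h 41 min = 2801 min.
Regular 40 h 0 min = 2400 min at $46.75/h; overtime 6 h 41 min = 401 min at $93.50/h.
Pay = (2400 × $46.75 + 401 × $93.50) ÷ 60 = $2494.89.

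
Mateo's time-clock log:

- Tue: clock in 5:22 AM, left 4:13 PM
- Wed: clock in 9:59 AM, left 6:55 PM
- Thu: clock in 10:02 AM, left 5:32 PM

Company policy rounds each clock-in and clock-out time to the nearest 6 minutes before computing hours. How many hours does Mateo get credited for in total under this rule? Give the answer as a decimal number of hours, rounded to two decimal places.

Tue: in 5:22 AM→5:24 AM, out 4:13 PM→4:12 PM; 10 h 48 min
Wed: in 9:59 AM→10:00 AM, out 6:55 PM→6:54 PM; 8 h 54 min
Thu: in 10:02 AM→10:00 AM, out 5:32 PM→5:30 PM; 7 h 30 min
Total credited: 27 h 12 min.

27.20 hours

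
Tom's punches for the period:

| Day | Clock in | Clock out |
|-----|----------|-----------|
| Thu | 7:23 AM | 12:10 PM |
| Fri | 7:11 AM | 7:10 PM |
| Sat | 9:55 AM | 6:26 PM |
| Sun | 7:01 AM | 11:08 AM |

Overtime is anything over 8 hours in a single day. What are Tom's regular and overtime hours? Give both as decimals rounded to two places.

Thu: 7:23 AM–12:10 PM = 4 h 47 min
Fri: 7:11 AM–7:10 PM = 11 h 59 min
Sat: 9:55 AM–6:26 PM = 8 h 31 min
Sun: 7:01 AM–11:08 AM = 4 h 7 min
Thu reg 4 h 47 min / OT 0 h 0 min; Fri reg 8 h 0 min / OT 3 h 59 min; Sat reg 8 h 0 min / OT 0 h 31 min; Sun reg 4 h 7 min / OT 0 h 0 min.
Totals: regular 24 h 54 min, overtime 4 h 30 min.

Regular 24.90 hours, overtime 4.50 hours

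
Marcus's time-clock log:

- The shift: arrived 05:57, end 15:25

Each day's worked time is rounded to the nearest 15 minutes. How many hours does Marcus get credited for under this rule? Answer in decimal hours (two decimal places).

The shift: 05:57–15:25 = 9 h 28 min → rounds to 9 h 30 min

9.50 hours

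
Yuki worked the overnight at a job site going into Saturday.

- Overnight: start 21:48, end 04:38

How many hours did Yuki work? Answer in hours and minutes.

6 h 50 min

Overnight: 21:48 → midnight = 2 h 12 min; midnight → 04:38 = 4 h 38 min; span 6 h 50 min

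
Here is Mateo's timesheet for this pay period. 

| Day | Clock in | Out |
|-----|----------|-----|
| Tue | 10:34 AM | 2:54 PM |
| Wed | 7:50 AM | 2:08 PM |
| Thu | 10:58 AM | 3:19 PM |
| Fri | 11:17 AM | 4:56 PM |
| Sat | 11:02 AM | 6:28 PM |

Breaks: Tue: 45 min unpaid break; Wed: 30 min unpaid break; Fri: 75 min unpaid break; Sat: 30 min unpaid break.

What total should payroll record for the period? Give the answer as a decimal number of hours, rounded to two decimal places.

25.07 hours

Tue: 10:34 AM–2:54 PM = 4 h 20 min; less 45 min break → 3 h 35 min
Wed: 7:50 AM–2:08 PM = 6 h 18 min; less 30 min break → 5 h 48 min
Thu: 10:58 AM–3:19 PM = 4 h 21 min
Fri: 11:17 AM–4:56 PM = 5 h 39 min; less 75 min break → 4 h 24 min
Sat: 11:02 AM–6:28 PM = 7 h 26 min; less 30 min break → 6 h 56 min
Total: 3 h 35 min + 5 h 48 min + 4 h 21 min + 4 h 24 min + 6 h 56 min = 25 h 4 min.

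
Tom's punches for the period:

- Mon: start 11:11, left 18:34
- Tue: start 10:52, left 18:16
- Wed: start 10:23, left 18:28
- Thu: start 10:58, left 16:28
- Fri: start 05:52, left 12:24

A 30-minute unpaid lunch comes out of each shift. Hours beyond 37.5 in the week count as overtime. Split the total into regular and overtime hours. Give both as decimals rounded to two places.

Mon: 11:11–18:34 = 7 h 23 min; less 30 min break → 6 h 53 min
Tue: 10:52–18:16 = 7 h 24 min; less 30 min break → 6 h 54 min
Wed: 10:23–18:28 = 8 h 5 min; less 30 min break → 7 h 35 min
Thu: 10:58–16:28 = 5 h 30 min; less 30 min break → 5 h 0 min
Fri: 05:52–12:24 = 6 h 32 min; less 30 min break → 6 h 2 min
Total worked: 32 h 24 min = 32.40 h.
Threshold 37.5 h → overtime 0 h 0 min, regular 32 h 24 min.

Regular 32.40 hours, overtime 0.00 hours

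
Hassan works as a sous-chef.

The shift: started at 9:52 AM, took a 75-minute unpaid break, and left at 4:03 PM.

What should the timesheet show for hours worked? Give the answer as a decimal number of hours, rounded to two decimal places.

The shift: 9:52 AM–4:03 PM = 6 h 11 min; less 75 min break → 4 h 56 min

4.93 hours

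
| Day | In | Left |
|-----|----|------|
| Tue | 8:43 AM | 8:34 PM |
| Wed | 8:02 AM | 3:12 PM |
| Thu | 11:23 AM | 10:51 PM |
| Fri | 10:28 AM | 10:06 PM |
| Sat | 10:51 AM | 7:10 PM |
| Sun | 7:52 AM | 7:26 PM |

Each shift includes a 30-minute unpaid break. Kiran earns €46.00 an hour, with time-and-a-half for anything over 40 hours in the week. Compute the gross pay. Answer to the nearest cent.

Tue: 8:43 AM–8:34 PM = 11 h 51 min; less 30 min break → 11 h 21 min
Wed: 8:02 AM–3:12 PM = 7 h 10 min; less 30 min break → 6 h 40 min
Thu: 11:23 AM–10:51 PM = 11 h 28 min; less 30 min break → 10 h 58 min
Fri: 10:28 AM–10:06 PM = 11 h 38 min; less 30 min break → 11 h 8 min
Sat: 10:51 AM–7:10 PM = 8 h 19 min; less 30 min break → 7 h 49 min
Sun: 7:52 AM–7:26 PM = 11 h 34 min; less 30 min break → 11 h 4 min
Total worked: 59 h 0 min = 3540 min.
Regular 40 h 0 min = 2400 min at €46.00/h; overtime 19 h 0 min = 1140 min at €69.00/h.
Pay = (2400 × €46.00 + 1140 × €69.00) ÷ 60 = €3151.00.

€3151.00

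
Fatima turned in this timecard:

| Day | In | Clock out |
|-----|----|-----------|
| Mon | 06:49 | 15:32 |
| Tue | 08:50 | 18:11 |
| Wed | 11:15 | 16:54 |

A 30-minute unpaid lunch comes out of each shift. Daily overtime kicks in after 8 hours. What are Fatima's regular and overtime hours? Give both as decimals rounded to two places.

Mon: 06:49–15:32 = 8 h 43 min; less 30 min break → 8 h 13 min
Tue: 08:50–18:11 = 9 h 21 min; less 30 min break → 8 h 51 min
Wed: 11:15–16:54 = 5 h 39 min; less 30 min break → 5 h 9 min
Mon reg 8 h 0 min / OT 0 h 13 min; Tue reg 8 h 0 min / OT 0 h 51 min; Wed reg 5 h 9 min / OT 0 h 0 min.
Totals: regular 21 h 9 min, overtime 1 h 4 min.

Regular 21.15 hours, overtime 1.07 hours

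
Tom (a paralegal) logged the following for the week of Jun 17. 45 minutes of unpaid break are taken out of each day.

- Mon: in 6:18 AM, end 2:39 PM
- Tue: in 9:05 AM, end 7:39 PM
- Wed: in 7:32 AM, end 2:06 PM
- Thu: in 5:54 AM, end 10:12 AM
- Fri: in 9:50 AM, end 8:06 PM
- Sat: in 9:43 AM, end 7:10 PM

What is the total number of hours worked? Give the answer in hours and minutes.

45 h 0 min

Mon: 6:18 AM–2:39 PM = 8 h 21 min; less 45 min break → 7 h 36 min
Tue: 9:05 AM–7:39 PM = 10 h 34 min; less 45 min break → 9 h 49 min
Wed: 7:32 AM–2:06 PM = 6 h 34 min; less 45 min break → 5 h 49 min
Thu: 5:54 AM–10:12 AM = 4 h 18 min; less 45 min break → 3 h 33 min
Fri: 9:50 AM–8:06 PM = 10 h 16 min; less 45 min break → 9 h 31 min
Sat: 9:43 AM–7:10 PM = 9 h 27 min; less 45 min break → 8 h 42 min
Total: 7 h 36 min + 9 h 49 min + 5 h 49 min + 3 h 33 min + 9 h 31 min + 8 h 42 min = 45 h 0 min.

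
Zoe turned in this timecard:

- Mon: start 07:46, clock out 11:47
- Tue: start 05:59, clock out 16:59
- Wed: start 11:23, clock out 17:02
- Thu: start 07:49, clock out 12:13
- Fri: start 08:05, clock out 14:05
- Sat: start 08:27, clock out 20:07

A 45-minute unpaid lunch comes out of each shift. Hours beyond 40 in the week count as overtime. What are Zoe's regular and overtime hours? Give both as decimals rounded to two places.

Mon: 07:46–11:47 = 4 h 1 min; less 45 min break → 3 h 16 min
Tue: 05:59–16:59 = 11 h 0 min; less 45 min break → 10 h 15 min
Wed: 11:23–17:02 = 5 h 39 min; less 45 min break → 4 h 54 min
Thu: 07:49–12:13 = 4 h 24 min; less 45 min break → 3 h 39 min
Fri: 08:05–14:05 = 6 h 0 min; less 45 min break → 5 h 15 min
Sat: 08:27–20:07 = 11 h 40 min; less 45 min break → 10 h 55 min
Total worked: 38 h 14 min = 38.23 h.
Threshold 40 h → overtime 0 h 0 min, regular 38 h 14 min.

Regular 38.23 hours, overtime 0.00 hours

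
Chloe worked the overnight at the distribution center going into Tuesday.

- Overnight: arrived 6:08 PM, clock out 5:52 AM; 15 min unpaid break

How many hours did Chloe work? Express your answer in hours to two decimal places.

11.48 hours

Overnight: 6:08 PM → midnight = 5 h 52 min; midnight → 5:52 AM = 5 h 52 min; span 11 h 44 min; less 15 min break → 11 h 29 min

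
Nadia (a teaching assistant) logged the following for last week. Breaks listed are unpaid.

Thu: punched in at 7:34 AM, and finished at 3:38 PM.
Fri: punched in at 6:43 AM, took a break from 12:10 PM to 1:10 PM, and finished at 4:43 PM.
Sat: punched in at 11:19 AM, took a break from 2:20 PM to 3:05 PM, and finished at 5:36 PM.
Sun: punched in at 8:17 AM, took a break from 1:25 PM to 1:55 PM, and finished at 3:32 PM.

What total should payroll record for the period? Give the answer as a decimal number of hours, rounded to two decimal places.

Thu: 7:34 AM–3:38 PM = 8 h 4 min
Fri: 6:43 AM–4:43 PM = 10 h 0 min; less 60 min break → 9 h 0 min
Sat: 11:19 AM–5:36 PM = 6 h 17 min; less 45 min break → 5 h 32 min
Sun: 8:17 AM–3:32 PM = 7 h 15 min; less 30 min break → 6 h 45 min
Total: 8 h 4 min + 9 h 0 min + 5 h 32 min + 6 h 45 min = 29 h 21 min.

29.35 hours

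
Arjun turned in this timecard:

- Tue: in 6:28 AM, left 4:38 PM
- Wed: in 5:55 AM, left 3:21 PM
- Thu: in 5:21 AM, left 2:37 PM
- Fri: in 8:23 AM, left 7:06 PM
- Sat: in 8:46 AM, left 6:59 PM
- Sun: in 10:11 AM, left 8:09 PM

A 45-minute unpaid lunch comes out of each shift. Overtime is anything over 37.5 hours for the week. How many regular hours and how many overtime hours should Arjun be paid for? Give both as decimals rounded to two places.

Tue: 6:28 AM–4:38 PM = 10 h 10 min; less 45 min break → 9 h 25 min
Wed: 5:55 AM–3:21 PM = 9 h 26 min; less 45 min break → 8 h 41 min
Thu: 5:21 AM–2:37 PM = 9 h 16 min; less 45 min break → 8 h 31 min
Fri: 8:23 AM–7:06 PM = 10 h 43 min; less 45 min break → 9 h 58 min
Sat: 8:46 AM–6:59 PM = 10 h 13 min; less 45 min break → 9 h 28 min
Sun: 10:11 AM–8:09 PM = 9 h 58 min; less 45 min break → 9 h 13 min
Total worked: 55 h 16 min = 55.27 h.
Threshold 37.5 h → overtime 17 h 46 min, regular 37 h 30 min.

Regular 37.50 hours, overtime 17.77 hours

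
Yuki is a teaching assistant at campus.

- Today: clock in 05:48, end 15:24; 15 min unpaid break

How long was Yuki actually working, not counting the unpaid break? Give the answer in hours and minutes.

9 h 21 min

Today: 05:48–15:24 = 9 h 36 min; less 15 min break → 9 h 21 min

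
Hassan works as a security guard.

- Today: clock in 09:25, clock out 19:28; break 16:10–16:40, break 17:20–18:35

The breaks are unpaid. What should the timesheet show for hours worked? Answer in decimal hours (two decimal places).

8.30 hours

Today: 09:25–19:28 = 10 h 3 min; less 105 min break → 8 h 18 min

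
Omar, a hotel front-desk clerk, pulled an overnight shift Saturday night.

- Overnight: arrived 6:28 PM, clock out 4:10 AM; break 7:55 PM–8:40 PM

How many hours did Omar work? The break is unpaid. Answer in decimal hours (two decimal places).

8.95 hours

Overnight: 6:28 PM → midnight = 5 h 32 min; midnight → 4:10 AM = 4 h 10 min; span 9 h 42 min; less 45 min break → 8 h 57 min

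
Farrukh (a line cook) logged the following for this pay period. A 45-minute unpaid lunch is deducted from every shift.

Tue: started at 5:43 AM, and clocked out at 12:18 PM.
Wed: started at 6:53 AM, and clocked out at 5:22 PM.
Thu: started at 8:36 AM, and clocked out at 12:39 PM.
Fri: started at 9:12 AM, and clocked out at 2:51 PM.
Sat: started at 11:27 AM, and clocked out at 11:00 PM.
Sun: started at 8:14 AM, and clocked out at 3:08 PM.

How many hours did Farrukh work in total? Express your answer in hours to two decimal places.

40.72 hours

Tue: 5:43 AM–12:18 PM = 6 h 35 min; less 45 min break → 5 h 50 min
Wed: 6:53 AM–5:22 PM = 10 h 29 min; less 45 min break → 9 h 44 min
Thu: 8:36 AM–12:39 PM = 4 h 3 min; less 45 min break → 3 h 18 min
Fri: 9:12 AM–2:51 PM = 5 h 39 min; less 45 min break → 4 h 54 min
Sat: 11:27 AM–11:00 PM = 11 h 33 min; less 45 min break → 10 h 48 min
Sun: 8:14 AM–3:08 PM = 6 h 54 min; less 45 min break → 6 h 9 min
Total: 5 h 50 min + 9 h 44 min + 3 h 18 min + 4 h 54 min + 10 h 48 min + 6 h 9 min = 40 h 43 min.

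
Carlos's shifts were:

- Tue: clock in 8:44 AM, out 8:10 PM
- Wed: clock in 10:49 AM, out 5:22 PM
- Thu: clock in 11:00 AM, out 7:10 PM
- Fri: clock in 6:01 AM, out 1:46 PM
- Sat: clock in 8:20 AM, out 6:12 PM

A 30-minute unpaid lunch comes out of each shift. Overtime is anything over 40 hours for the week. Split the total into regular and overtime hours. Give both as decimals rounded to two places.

Tue: 8:44 AM–8:10 PM = 11 h 26 min; less 30 min break → 10 h 56 min
Wed: 10:49 AM–5:22 PM = 6 h 33 min; less 30 min break → 6 h 3 min
Thu: 11:00 AM–7:10 PM = 8 h 10 min; less 30 min break → 7 h 40 min
Fri: 6:01 AM–1:46 PM = 7 h 45 min; less 30 min break → 7 h 15 min
Sat: 8:20 AM–6:12 PM = 9 h 52 min; less 30 min break → 9 h 22 min
Total worked: 41 h 16 min = 41.27 h.
Threshold 40 h → overtime 1 h 16 min, regular 40 h 0 min.

Regular 40.00 hours, overtime 1.27 hours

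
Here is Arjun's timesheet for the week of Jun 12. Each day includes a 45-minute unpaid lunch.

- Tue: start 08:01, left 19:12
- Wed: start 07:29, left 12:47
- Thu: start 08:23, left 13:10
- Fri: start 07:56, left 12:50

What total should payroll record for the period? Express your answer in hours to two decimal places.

Tue: 08:01–19:12 = 11 h 11 min; less 45 min break → 10 h 26 min
Wed: 07:29–12:47 = 5 h 18 min; less 45 min break → 4 h 33 min
Thu: 08:23–13:10 = 4 h 47 min; less 45 min break → 4 h 2 min
Fri: 07:56–12:50 = 4 h 54 min; less 45 min break → 4 h 9 min
Total: 10 h 26 min + 4 h 33 min + 4 h 2 min + 4 h 9 min = 23 h 10 min.

23.17 hours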